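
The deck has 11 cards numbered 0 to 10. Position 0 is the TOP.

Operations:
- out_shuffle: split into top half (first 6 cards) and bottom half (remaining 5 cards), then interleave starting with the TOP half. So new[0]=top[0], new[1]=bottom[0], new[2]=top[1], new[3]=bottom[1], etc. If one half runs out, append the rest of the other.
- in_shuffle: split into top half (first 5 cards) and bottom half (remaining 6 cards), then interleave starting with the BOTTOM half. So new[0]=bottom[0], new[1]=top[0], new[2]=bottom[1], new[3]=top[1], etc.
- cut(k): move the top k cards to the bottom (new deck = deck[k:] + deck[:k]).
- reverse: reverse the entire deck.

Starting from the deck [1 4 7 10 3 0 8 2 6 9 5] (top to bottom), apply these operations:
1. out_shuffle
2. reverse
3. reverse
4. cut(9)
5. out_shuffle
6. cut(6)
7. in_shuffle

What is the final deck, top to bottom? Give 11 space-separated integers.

Answer: 5 8 7 9 0 4 6 3 1 2 10

Derivation:
After op 1 (out_shuffle): [1 8 4 2 7 6 10 9 3 5 0]
After op 2 (reverse): [0 5 3 9 10 6 7 2 4 8 1]
After op 3 (reverse): [1 8 4 2 7 6 10 9 3 5 0]
After op 4 (cut(9)): [5 0 1 8 4 2 7 6 10 9 3]
After op 5 (out_shuffle): [5 7 0 6 1 10 8 9 4 3 2]
After op 6 (cut(6)): [8 9 4 3 2 5 7 0 6 1 10]
After op 7 (in_shuffle): [5 8 7 9 0 4 6 3 1 2 10]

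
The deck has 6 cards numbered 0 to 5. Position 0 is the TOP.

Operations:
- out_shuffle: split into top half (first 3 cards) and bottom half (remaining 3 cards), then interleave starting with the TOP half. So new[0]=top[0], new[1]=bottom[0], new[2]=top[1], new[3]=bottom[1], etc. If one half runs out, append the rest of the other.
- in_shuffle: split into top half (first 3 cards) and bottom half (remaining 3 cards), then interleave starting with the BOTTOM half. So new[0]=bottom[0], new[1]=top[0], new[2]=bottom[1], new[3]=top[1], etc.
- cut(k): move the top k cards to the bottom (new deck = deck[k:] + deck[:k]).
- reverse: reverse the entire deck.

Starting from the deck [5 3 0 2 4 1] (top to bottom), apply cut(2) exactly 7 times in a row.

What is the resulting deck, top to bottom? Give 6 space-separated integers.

After op 1 (cut(2)): [0 2 4 1 5 3]
After op 2 (cut(2)): [4 1 5 3 0 2]
After op 3 (cut(2)): [5 3 0 2 4 1]
After op 4 (cut(2)): [0 2 4 1 5 3]
After op 5 (cut(2)): [4 1 5 3 0 2]
After op 6 (cut(2)): [5 3 0 2 4 1]
After op 7 (cut(2)): [0 2 4 1 5 3]

Answer: 0 2 4 1 5 3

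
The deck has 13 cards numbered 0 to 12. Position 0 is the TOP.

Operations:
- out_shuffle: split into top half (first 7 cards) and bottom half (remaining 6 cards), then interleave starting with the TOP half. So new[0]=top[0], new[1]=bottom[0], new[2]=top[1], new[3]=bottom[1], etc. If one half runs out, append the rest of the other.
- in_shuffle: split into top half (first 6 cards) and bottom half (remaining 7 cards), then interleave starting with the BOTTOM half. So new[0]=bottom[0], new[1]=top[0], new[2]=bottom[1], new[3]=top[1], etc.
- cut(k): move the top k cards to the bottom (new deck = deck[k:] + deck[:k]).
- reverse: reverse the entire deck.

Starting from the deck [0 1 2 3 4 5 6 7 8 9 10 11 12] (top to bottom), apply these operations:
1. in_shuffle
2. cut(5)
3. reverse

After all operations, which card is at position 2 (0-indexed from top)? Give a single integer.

After op 1 (in_shuffle): [6 0 7 1 8 2 9 3 10 4 11 5 12]
After op 2 (cut(5)): [2 9 3 10 4 11 5 12 6 0 7 1 8]
After op 3 (reverse): [8 1 7 0 6 12 5 11 4 10 3 9 2]
Position 2: card 7.

Answer: 7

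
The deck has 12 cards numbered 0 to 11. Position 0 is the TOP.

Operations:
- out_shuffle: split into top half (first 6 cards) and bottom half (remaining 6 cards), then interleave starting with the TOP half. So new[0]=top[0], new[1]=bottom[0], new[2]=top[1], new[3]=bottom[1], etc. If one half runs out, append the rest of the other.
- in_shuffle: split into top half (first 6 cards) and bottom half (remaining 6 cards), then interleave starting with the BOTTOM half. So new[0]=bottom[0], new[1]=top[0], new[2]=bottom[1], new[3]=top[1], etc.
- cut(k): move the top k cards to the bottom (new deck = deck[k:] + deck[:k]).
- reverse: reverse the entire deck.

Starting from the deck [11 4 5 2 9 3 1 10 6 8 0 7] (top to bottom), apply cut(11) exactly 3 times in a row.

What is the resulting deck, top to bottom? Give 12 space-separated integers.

After op 1 (cut(11)): [7 11 4 5 2 9 3 1 10 6 8 0]
After op 2 (cut(11)): [0 7 11 4 5 2 9 3 1 10 6 8]
After op 3 (cut(11)): [8 0 7 11 4 5 2 9 3 1 10 6]

Answer: 8 0 7 11 4 5 2 9 3 1 10 6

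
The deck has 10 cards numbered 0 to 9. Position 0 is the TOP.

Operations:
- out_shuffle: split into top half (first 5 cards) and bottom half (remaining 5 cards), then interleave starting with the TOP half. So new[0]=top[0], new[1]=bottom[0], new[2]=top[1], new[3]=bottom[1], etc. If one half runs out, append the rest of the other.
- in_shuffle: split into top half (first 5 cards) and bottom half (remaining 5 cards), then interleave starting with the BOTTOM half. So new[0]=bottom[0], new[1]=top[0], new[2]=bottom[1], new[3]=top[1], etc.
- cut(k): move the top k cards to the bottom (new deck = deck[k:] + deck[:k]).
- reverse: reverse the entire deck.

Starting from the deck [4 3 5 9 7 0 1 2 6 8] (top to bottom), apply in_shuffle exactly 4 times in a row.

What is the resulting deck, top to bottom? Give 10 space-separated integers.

After op 1 (in_shuffle): [0 4 1 3 2 5 6 9 8 7]
After op 2 (in_shuffle): [5 0 6 4 9 1 8 3 7 2]
After op 3 (in_shuffle): [1 5 8 0 3 6 7 4 2 9]
After op 4 (in_shuffle): [6 1 7 5 4 8 2 0 9 3]

Answer: 6 1 7 5 4 8 2 0 9 3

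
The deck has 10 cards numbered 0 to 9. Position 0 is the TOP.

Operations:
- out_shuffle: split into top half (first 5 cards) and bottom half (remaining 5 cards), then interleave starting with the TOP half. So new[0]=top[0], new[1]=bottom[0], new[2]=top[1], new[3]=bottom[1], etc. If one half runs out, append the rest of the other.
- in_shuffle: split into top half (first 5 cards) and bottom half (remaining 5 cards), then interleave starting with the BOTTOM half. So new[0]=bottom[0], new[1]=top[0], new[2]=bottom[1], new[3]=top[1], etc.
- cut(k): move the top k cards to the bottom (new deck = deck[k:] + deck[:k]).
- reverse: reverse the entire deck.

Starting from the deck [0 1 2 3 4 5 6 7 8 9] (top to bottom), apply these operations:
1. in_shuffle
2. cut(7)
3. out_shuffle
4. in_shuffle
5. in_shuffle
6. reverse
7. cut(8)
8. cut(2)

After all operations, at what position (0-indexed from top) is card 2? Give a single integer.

After op 1 (in_shuffle): [5 0 6 1 7 2 8 3 9 4]
After op 2 (cut(7)): [3 9 4 5 0 6 1 7 2 8]
After op 3 (out_shuffle): [3 6 9 1 4 7 5 2 0 8]
After op 4 (in_shuffle): [7 3 5 6 2 9 0 1 8 4]
After op 5 (in_shuffle): [9 7 0 3 1 5 8 6 4 2]
After op 6 (reverse): [2 4 6 8 5 1 3 0 7 9]
After op 7 (cut(8)): [7 9 2 4 6 8 5 1 3 0]
After op 8 (cut(2)): [2 4 6 8 5 1 3 0 7 9]
Card 2 is at position 0.

Answer: 0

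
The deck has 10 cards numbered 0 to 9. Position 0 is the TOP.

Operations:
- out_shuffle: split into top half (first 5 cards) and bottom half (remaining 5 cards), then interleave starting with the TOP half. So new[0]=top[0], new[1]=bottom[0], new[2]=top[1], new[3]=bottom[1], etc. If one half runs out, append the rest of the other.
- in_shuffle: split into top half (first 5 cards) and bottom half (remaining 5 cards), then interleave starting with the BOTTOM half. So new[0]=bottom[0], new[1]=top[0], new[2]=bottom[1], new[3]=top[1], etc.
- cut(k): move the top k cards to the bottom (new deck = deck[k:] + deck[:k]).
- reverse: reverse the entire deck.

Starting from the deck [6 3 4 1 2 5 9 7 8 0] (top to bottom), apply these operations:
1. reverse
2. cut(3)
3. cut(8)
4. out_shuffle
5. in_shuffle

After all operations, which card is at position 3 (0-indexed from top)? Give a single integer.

After op 1 (reverse): [0 8 7 9 5 2 1 4 3 6]
After op 2 (cut(3)): [9 5 2 1 4 3 6 0 8 7]
After op 3 (cut(8)): [8 7 9 5 2 1 4 3 6 0]
After op 4 (out_shuffle): [8 1 7 4 9 3 5 6 2 0]
After op 5 (in_shuffle): [3 8 5 1 6 7 2 4 0 9]
Position 3: card 1.

Answer: 1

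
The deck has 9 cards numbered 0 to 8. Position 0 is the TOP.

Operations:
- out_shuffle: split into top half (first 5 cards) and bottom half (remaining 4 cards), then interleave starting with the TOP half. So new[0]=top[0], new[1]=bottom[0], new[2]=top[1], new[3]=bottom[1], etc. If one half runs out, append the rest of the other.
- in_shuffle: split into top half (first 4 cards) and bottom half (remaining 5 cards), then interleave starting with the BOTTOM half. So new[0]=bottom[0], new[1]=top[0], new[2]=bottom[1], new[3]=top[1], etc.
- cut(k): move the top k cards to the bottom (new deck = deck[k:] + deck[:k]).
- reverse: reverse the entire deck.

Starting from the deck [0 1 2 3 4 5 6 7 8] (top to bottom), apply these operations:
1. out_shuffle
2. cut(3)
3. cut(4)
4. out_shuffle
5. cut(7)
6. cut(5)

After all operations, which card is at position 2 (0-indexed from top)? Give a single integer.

After op 1 (out_shuffle): [0 5 1 6 2 7 3 8 4]
After op 2 (cut(3)): [6 2 7 3 8 4 0 5 1]
After op 3 (cut(4)): [8 4 0 5 1 6 2 7 3]
After op 4 (out_shuffle): [8 6 4 2 0 7 5 3 1]
After op 5 (cut(7)): [3 1 8 6 4 2 0 7 5]
After op 6 (cut(5)): [2 0 7 5 3 1 8 6 4]
Position 2: card 7.

Answer: 7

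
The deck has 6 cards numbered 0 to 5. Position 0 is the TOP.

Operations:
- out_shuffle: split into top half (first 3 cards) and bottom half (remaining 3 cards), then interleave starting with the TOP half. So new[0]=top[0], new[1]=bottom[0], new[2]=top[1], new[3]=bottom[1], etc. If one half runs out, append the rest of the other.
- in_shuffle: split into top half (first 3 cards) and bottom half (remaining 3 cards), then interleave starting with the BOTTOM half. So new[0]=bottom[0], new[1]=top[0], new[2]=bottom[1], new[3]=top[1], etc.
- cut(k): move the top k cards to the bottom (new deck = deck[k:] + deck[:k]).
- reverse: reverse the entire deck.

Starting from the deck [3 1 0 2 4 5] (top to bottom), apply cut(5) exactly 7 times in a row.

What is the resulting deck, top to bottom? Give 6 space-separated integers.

Answer: 5 3 1 0 2 4

Derivation:
After op 1 (cut(5)): [5 3 1 0 2 4]
After op 2 (cut(5)): [4 5 3 1 0 2]
After op 3 (cut(5)): [2 4 5 3 1 0]
After op 4 (cut(5)): [0 2 4 5 3 1]
After op 5 (cut(5)): [1 0 2 4 5 3]
After op 6 (cut(5)): [3 1 0 2 4 5]
After op 7 (cut(5)): [5 3 1 0 2 4]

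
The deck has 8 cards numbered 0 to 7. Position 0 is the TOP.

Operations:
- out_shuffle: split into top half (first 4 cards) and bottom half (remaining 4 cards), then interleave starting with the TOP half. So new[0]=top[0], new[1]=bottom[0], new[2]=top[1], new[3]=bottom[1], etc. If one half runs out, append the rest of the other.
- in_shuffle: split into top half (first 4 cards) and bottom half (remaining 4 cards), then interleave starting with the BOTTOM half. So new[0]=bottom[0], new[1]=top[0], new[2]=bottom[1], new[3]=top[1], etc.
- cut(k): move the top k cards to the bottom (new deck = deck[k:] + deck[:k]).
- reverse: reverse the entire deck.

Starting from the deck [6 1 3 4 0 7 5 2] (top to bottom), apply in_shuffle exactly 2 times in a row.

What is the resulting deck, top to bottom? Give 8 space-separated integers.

Answer: 5 0 3 6 2 7 4 1

Derivation:
After op 1 (in_shuffle): [0 6 7 1 5 3 2 4]
After op 2 (in_shuffle): [5 0 3 6 2 7 4 1]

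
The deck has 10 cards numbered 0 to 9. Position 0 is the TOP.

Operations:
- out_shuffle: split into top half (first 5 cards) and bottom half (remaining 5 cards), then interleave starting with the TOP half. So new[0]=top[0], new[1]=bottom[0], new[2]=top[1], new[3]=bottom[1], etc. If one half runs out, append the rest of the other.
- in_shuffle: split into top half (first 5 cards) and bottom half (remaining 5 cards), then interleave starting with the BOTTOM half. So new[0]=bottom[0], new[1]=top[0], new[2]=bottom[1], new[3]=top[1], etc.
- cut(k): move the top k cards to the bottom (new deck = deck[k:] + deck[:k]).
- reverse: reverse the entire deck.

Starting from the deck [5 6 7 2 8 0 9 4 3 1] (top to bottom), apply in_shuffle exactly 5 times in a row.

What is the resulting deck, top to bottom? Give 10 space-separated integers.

Answer: 1 3 4 9 0 8 2 7 6 5

Derivation:
After op 1 (in_shuffle): [0 5 9 6 4 7 3 2 1 8]
After op 2 (in_shuffle): [7 0 3 5 2 9 1 6 8 4]
After op 3 (in_shuffle): [9 7 1 0 6 3 8 5 4 2]
After op 4 (in_shuffle): [3 9 8 7 5 1 4 0 2 6]
After op 5 (in_shuffle): [1 3 4 9 0 8 2 7 6 5]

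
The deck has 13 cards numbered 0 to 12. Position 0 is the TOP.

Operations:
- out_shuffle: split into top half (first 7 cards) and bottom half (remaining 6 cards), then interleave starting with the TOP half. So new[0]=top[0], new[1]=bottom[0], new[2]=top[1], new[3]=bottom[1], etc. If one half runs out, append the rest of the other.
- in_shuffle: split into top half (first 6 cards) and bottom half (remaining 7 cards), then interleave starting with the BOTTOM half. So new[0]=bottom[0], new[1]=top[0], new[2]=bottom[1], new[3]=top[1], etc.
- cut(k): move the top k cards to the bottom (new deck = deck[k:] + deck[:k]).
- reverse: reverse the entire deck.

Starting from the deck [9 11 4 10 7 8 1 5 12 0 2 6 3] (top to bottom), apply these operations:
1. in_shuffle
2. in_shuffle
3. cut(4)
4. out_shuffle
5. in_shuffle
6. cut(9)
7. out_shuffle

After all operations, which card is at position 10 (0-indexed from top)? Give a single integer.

After op 1 (in_shuffle): [1 9 5 11 12 4 0 10 2 7 6 8 3]
After op 2 (in_shuffle): [0 1 10 9 2 5 7 11 6 12 8 4 3]
After op 3 (cut(4)): [2 5 7 11 6 12 8 4 3 0 1 10 9]
After op 4 (out_shuffle): [2 4 5 3 7 0 11 1 6 10 12 9 8]
After op 5 (in_shuffle): [11 2 1 4 6 5 10 3 12 7 9 0 8]
After op 6 (cut(9)): [7 9 0 8 11 2 1 4 6 5 10 3 12]
After op 7 (out_shuffle): [7 4 9 6 0 5 8 10 11 3 2 12 1]
Position 10: card 2.

Answer: 2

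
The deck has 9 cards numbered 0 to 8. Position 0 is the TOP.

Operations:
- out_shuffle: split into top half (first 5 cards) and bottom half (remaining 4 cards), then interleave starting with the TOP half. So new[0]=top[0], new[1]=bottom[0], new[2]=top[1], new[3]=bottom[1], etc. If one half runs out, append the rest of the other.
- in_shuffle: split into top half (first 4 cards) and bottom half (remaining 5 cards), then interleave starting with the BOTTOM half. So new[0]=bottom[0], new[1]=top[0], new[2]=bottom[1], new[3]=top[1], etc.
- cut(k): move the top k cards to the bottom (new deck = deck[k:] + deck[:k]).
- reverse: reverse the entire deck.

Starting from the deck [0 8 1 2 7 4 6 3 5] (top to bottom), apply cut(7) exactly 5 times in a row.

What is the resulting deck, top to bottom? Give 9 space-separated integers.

After op 1 (cut(7)): [3 5 0 8 1 2 7 4 6]
After op 2 (cut(7)): [4 6 3 5 0 8 1 2 7]
After op 3 (cut(7)): [2 7 4 6 3 5 0 8 1]
After op 4 (cut(7)): [8 1 2 7 4 6 3 5 0]
After op 5 (cut(7)): [5 0 8 1 2 7 4 6 3]

Answer: 5 0 8 1 2 7 4 6 3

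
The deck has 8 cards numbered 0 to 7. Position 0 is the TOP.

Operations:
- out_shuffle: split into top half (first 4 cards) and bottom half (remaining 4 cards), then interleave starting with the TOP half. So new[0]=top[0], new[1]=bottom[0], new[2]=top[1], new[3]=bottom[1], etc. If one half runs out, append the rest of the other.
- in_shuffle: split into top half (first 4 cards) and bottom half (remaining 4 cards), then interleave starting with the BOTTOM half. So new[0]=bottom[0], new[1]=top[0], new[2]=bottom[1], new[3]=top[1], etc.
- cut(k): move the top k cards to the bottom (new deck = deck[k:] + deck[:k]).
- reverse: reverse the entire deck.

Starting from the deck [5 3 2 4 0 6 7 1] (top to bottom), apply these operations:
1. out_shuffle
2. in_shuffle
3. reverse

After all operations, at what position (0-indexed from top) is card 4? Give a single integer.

After op 1 (out_shuffle): [5 0 3 6 2 7 4 1]
After op 2 (in_shuffle): [2 5 7 0 4 3 1 6]
After op 3 (reverse): [6 1 3 4 0 7 5 2]
Card 4 is at position 3.

Answer: 3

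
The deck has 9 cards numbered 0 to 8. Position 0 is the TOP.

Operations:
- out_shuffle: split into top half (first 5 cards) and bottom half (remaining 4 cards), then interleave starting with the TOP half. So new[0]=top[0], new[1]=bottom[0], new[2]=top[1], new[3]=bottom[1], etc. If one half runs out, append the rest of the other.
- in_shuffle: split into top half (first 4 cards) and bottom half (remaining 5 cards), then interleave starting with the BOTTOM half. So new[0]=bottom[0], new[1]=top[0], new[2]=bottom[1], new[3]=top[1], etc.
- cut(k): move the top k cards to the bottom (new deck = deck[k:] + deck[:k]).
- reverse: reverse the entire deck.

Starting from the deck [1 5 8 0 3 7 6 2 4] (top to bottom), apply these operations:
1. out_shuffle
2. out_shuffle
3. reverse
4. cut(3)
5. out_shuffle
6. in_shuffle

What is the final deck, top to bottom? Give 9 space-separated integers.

Answer: 0 4 3 1 7 5 6 8 2

Derivation:
After op 1 (out_shuffle): [1 7 5 6 8 2 0 4 3]
After op 2 (out_shuffle): [1 2 7 0 5 4 6 3 8]
After op 3 (reverse): [8 3 6 4 5 0 7 2 1]
After op 4 (cut(3)): [4 5 0 7 2 1 8 3 6]
After op 5 (out_shuffle): [4 1 5 8 0 3 7 6 2]
After op 6 (in_shuffle): [0 4 3 1 7 5 6 8 2]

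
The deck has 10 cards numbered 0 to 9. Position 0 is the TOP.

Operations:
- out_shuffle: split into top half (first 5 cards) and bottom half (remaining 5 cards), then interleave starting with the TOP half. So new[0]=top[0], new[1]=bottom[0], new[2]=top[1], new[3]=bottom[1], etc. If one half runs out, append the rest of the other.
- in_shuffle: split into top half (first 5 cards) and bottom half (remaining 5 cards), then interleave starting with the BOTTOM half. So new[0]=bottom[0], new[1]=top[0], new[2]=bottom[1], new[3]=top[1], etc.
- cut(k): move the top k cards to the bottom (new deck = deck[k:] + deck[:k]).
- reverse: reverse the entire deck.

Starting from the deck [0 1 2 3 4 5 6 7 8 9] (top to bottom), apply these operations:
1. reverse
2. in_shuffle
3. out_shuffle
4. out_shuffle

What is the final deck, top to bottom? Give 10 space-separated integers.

After op 1 (reverse): [9 8 7 6 5 4 3 2 1 0]
After op 2 (in_shuffle): [4 9 3 8 2 7 1 6 0 5]
After op 3 (out_shuffle): [4 7 9 1 3 6 8 0 2 5]
After op 4 (out_shuffle): [4 6 7 8 9 0 1 2 3 5]

Answer: 4 6 7 8 9 0 1 2 3 5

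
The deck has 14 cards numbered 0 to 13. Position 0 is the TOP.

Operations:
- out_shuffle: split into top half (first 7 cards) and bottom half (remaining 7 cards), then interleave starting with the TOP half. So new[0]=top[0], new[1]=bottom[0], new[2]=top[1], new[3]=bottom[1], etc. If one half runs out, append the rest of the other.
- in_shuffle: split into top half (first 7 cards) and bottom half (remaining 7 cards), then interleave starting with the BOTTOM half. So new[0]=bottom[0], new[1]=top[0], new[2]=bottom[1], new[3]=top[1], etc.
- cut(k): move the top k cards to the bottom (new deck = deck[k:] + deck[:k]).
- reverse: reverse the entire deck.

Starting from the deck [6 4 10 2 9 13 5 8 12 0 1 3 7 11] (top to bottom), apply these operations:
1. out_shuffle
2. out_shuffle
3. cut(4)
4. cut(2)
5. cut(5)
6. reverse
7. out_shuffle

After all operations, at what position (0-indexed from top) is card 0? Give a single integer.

Answer: 0

Derivation:
After op 1 (out_shuffle): [6 8 4 12 10 0 2 1 9 3 13 7 5 11]
After op 2 (out_shuffle): [6 1 8 9 4 3 12 13 10 7 0 5 2 11]
After op 3 (cut(4)): [4 3 12 13 10 7 0 5 2 11 6 1 8 9]
After op 4 (cut(2)): [12 13 10 7 0 5 2 11 6 1 8 9 4 3]
After op 5 (cut(5)): [5 2 11 6 1 8 9 4 3 12 13 10 7 0]
After op 6 (reverse): [0 7 10 13 12 3 4 9 8 1 6 11 2 5]
After op 7 (out_shuffle): [0 9 7 8 10 1 13 6 12 11 3 2 4 5]
Card 0 is at position 0.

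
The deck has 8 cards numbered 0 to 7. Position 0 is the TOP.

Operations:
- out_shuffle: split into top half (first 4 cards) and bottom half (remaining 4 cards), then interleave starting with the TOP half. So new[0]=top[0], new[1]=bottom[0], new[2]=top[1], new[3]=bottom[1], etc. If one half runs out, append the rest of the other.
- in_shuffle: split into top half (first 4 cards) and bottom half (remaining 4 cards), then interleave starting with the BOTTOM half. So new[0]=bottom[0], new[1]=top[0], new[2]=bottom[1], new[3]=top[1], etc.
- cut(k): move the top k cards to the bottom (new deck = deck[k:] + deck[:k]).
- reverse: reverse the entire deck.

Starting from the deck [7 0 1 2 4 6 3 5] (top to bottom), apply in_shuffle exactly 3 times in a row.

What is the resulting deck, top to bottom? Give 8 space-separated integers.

Answer: 5 3 6 4 2 1 0 7

Derivation:
After op 1 (in_shuffle): [4 7 6 0 3 1 5 2]
After op 2 (in_shuffle): [3 4 1 7 5 6 2 0]
After op 3 (in_shuffle): [5 3 6 4 2 1 0 7]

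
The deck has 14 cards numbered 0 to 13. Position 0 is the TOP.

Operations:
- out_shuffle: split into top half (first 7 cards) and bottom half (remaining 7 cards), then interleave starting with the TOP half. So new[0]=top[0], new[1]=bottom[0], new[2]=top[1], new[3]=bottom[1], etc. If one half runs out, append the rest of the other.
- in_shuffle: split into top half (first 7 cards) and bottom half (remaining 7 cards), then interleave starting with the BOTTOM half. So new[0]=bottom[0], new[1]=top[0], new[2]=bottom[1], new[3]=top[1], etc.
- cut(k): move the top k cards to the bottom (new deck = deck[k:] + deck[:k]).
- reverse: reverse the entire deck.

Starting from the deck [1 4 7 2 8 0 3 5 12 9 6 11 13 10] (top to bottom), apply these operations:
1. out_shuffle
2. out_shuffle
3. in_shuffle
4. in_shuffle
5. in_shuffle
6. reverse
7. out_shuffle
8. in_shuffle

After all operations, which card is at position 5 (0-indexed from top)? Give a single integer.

Answer: 9

Derivation:
After op 1 (out_shuffle): [1 5 4 12 7 9 2 6 8 11 0 13 3 10]
After op 2 (out_shuffle): [1 6 5 8 4 11 12 0 7 13 9 3 2 10]
After op 3 (in_shuffle): [0 1 7 6 13 5 9 8 3 4 2 11 10 12]
After op 4 (in_shuffle): [8 0 3 1 4 7 2 6 11 13 10 5 12 9]
After op 5 (in_shuffle): [6 8 11 0 13 3 10 1 5 4 12 7 9 2]
After op 6 (reverse): [2 9 7 12 4 5 1 10 3 13 0 11 8 6]
After op 7 (out_shuffle): [2 10 9 3 7 13 12 0 4 11 5 8 1 6]
After op 8 (in_shuffle): [0 2 4 10 11 9 5 3 8 7 1 13 6 12]
Position 5: card 9.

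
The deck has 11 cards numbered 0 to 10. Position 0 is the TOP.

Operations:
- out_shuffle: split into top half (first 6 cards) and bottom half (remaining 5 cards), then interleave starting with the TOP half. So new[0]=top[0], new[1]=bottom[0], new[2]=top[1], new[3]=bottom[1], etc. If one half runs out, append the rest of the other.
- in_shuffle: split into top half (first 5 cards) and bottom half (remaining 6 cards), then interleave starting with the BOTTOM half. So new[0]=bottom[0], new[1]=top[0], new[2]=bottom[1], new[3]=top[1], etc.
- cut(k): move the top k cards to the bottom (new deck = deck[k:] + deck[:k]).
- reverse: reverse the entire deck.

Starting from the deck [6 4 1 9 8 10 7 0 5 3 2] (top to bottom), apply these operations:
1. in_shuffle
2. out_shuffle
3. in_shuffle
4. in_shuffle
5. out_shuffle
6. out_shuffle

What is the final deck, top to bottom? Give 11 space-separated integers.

Answer: 6 10 2 8 3 9 5 1 0 4 7

Derivation:
After op 1 (in_shuffle): [10 6 7 4 0 1 5 9 3 8 2]
After op 2 (out_shuffle): [10 5 6 9 7 3 4 8 0 2 1]
After op 3 (in_shuffle): [3 10 4 5 8 6 0 9 2 7 1]
After op 4 (in_shuffle): [6 3 0 10 9 4 2 5 7 8 1]
After op 5 (out_shuffle): [6 2 3 5 0 7 10 8 9 1 4]
After op 6 (out_shuffle): [6 10 2 8 3 9 5 1 0 4 7]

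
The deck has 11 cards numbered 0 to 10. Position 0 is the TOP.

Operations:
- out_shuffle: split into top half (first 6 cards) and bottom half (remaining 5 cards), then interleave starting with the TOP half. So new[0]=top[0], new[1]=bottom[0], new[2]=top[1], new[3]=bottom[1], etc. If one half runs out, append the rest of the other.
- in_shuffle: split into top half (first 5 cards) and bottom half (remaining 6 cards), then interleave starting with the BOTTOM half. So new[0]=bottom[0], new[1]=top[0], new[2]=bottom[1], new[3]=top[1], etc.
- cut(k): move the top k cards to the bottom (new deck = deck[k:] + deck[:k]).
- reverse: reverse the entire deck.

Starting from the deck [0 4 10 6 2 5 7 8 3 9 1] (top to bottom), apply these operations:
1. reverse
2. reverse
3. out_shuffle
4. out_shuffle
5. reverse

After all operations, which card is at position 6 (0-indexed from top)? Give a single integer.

After op 1 (reverse): [1 9 3 8 7 5 2 6 10 4 0]
After op 2 (reverse): [0 4 10 6 2 5 7 8 3 9 1]
After op 3 (out_shuffle): [0 7 4 8 10 3 6 9 2 1 5]
After op 4 (out_shuffle): [0 6 7 9 4 2 8 1 10 5 3]
After op 5 (reverse): [3 5 10 1 8 2 4 9 7 6 0]
Position 6: card 4.

Answer: 4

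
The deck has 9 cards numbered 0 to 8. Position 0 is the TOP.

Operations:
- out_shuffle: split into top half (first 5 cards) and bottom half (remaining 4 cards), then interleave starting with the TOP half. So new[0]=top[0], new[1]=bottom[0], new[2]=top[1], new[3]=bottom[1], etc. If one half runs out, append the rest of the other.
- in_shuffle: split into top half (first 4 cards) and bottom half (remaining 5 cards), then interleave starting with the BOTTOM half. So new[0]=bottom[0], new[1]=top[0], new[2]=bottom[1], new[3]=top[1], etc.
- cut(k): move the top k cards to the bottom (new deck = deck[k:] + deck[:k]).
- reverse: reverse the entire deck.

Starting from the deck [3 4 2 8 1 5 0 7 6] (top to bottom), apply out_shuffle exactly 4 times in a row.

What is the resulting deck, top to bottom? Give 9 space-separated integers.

Answer: 3 1 6 8 7 2 0 4 5

Derivation:
After op 1 (out_shuffle): [3 5 4 0 2 7 8 6 1]
After op 2 (out_shuffle): [3 7 5 8 4 6 0 1 2]
After op 3 (out_shuffle): [3 6 7 0 5 1 8 2 4]
After op 4 (out_shuffle): [3 1 6 8 7 2 0 4 5]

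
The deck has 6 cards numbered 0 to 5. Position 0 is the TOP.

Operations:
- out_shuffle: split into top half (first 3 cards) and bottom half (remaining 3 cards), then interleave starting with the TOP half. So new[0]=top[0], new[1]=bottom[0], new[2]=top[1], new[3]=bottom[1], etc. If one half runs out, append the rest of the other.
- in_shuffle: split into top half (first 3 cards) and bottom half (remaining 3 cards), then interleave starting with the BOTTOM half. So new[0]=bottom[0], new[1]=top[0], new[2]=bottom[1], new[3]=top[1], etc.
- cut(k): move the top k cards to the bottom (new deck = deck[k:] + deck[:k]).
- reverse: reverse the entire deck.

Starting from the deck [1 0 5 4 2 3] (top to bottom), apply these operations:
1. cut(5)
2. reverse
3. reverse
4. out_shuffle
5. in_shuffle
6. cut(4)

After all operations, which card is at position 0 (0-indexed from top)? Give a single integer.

Answer: 2

Derivation:
After op 1 (cut(5)): [3 1 0 5 4 2]
After op 2 (reverse): [2 4 5 0 1 3]
After op 3 (reverse): [3 1 0 5 4 2]
After op 4 (out_shuffle): [3 5 1 4 0 2]
After op 5 (in_shuffle): [4 3 0 5 2 1]
After op 6 (cut(4)): [2 1 4 3 0 5]
Position 0: card 2.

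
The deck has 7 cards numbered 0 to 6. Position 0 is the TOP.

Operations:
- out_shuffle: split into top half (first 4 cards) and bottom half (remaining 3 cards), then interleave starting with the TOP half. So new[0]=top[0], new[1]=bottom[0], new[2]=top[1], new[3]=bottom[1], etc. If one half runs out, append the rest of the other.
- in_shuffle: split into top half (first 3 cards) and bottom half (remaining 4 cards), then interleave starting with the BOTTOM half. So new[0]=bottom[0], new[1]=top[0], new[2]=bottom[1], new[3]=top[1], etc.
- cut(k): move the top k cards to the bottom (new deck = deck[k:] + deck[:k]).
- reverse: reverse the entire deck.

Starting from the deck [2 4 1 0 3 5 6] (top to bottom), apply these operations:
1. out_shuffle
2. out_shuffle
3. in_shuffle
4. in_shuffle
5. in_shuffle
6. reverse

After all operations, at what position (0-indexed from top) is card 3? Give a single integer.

Answer: 4

Derivation:
After op 1 (out_shuffle): [2 3 4 5 1 6 0]
After op 2 (out_shuffle): [2 1 3 6 4 0 5]
After op 3 (in_shuffle): [6 2 4 1 0 3 5]
After op 4 (in_shuffle): [1 6 0 2 3 4 5]
After op 5 (in_shuffle): [2 1 3 6 4 0 5]
After op 6 (reverse): [5 0 4 6 3 1 2]
Card 3 is at position 4.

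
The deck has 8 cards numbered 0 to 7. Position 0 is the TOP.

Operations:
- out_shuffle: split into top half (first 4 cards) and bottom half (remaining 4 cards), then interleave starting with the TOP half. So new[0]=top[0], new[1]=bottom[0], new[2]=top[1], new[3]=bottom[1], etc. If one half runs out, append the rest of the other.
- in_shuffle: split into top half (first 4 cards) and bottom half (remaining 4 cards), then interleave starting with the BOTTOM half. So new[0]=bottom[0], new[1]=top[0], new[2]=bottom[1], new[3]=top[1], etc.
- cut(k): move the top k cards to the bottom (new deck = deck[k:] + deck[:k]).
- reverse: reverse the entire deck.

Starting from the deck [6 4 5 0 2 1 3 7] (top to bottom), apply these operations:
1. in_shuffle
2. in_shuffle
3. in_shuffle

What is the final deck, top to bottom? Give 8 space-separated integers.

After op 1 (in_shuffle): [2 6 1 4 3 5 7 0]
After op 2 (in_shuffle): [3 2 5 6 7 1 0 4]
After op 3 (in_shuffle): [7 3 1 2 0 5 4 6]

Answer: 7 3 1 2 0 5 4 6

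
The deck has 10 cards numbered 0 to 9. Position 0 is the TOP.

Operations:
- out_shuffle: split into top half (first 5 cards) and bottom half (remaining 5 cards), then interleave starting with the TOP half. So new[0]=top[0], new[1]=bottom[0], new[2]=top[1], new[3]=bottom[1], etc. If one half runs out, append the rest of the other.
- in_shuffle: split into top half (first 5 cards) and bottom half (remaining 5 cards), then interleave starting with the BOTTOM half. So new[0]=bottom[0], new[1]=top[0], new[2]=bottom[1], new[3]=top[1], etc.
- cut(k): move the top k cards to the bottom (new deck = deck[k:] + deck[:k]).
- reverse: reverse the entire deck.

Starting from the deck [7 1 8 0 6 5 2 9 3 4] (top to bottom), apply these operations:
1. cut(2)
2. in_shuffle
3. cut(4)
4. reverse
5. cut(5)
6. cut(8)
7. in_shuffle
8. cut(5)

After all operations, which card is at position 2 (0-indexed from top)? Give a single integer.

After op 1 (cut(2)): [8 0 6 5 2 9 3 4 7 1]
After op 2 (in_shuffle): [9 8 3 0 4 6 7 5 1 2]
After op 3 (cut(4)): [4 6 7 5 1 2 9 8 3 0]
After op 4 (reverse): [0 3 8 9 2 1 5 7 6 4]
After op 5 (cut(5)): [1 5 7 6 4 0 3 8 9 2]
After op 6 (cut(8)): [9 2 1 5 7 6 4 0 3 8]
After op 7 (in_shuffle): [6 9 4 2 0 1 3 5 8 7]
After op 8 (cut(5)): [1 3 5 8 7 6 9 4 2 0]
Position 2: card 5.

Answer: 5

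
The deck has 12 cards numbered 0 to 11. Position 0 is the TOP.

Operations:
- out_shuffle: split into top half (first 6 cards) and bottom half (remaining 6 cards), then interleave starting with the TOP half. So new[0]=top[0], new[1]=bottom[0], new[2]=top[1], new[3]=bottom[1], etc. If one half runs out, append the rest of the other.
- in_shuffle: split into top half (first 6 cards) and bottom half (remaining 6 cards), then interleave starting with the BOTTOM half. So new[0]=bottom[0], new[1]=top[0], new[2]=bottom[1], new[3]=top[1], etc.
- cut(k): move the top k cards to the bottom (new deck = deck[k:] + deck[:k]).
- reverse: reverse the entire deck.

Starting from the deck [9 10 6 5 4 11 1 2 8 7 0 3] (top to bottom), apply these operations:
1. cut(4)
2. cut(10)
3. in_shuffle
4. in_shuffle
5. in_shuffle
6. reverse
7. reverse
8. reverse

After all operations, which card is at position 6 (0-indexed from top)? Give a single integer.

After op 1 (cut(4)): [4 11 1 2 8 7 0 3 9 10 6 5]
After op 2 (cut(10)): [6 5 4 11 1 2 8 7 0 3 9 10]
After op 3 (in_shuffle): [8 6 7 5 0 4 3 11 9 1 10 2]
After op 4 (in_shuffle): [3 8 11 6 9 7 1 5 10 0 2 4]
After op 5 (in_shuffle): [1 3 5 8 10 11 0 6 2 9 4 7]
After op 6 (reverse): [7 4 9 2 6 0 11 10 8 5 3 1]
After op 7 (reverse): [1 3 5 8 10 11 0 6 2 9 4 7]
After op 8 (reverse): [7 4 9 2 6 0 11 10 8 5 3 1]
Position 6: card 11.

Answer: 11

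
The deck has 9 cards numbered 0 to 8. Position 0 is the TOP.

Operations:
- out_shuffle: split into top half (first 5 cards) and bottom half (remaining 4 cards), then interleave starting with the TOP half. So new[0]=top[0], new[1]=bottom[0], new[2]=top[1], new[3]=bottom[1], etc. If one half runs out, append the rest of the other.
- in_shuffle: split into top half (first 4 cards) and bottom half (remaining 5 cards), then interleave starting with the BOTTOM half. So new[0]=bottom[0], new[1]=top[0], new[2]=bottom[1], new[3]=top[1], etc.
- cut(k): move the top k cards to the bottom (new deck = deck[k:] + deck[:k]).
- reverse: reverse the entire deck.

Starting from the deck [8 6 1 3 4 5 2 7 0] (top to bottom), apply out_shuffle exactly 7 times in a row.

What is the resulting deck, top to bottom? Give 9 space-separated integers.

After op 1 (out_shuffle): [8 5 6 2 1 7 3 0 4]
After op 2 (out_shuffle): [8 7 5 3 6 0 2 4 1]
After op 3 (out_shuffle): [8 0 7 2 5 4 3 1 6]
After op 4 (out_shuffle): [8 4 0 3 7 1 2 6 5]
After op 5 (out_shuffle): [8 1 4 2 0 6 3 5 7]
After op 6 (out_shuffle): [8 6 1 3 4 5 2 7 0]
After op 7 (out_shuffle): [8 5 6 2 1 7 3 0 4]

Answer: 8 5 6 2 1 7 3 0 4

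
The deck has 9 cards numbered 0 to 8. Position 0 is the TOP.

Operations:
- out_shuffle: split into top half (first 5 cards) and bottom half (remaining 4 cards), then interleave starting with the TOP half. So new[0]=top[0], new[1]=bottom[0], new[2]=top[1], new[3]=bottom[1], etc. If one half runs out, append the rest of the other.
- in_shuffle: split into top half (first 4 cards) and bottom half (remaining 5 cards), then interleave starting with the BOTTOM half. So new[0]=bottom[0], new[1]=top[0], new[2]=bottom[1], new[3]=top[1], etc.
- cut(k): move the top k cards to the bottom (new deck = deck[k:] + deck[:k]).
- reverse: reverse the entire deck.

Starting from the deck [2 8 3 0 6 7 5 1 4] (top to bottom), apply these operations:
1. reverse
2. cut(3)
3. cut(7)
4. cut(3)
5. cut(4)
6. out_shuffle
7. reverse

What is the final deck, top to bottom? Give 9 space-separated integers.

After op 1 (reverse): [4 1 5 7 6 0 3 8 2]
After op 2 (cut(3)): [7 6 0 3 8 2 4 1 5]
After op 3 (cut(7)): [1 5 7 6 0 3 8 2 4]
After op 4 (cut(3)): [6 0 3 8 2 4 1 5 7]
After op 5 (cut(4)): [2 4 1 5 7 6 0 3 8]
After op 6 (out_shuffle): [2 6 4 0 1 3 5 8 7]
After op 7 (reverse): [7 8 5 3 1 0 4 6 2]

Answer: 7 8 5 3 1 0 4 6 2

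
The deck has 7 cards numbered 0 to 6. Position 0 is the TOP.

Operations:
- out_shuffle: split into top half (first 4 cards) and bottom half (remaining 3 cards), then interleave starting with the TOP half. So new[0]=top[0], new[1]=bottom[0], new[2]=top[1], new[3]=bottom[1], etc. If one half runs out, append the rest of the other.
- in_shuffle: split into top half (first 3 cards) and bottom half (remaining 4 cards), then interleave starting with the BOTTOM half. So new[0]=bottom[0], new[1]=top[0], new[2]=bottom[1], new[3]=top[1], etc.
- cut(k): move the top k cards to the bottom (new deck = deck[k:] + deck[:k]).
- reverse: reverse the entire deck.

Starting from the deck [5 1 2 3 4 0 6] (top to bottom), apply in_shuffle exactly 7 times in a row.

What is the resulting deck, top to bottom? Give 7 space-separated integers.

After op 1 (in_shuffle): [3 5 4 1 0 2 6]
After op 2 (in_shuffle): [1 3 0 5 2 4 6]
After op 3 (in_shuffle): [5 1 2 3 4 0 6]
After op 4 (in_shuffle): [3 5 4 1 0 2 6]
After op 5 (in_shuffle): [1 3 0 5 2 4 6]
After op 6 (in_shuffle): [5 1 2 3 4 0 6]
After op 7 (in_shuffle): [3 5 4 1 0 2 6]

Answer: 3 5 4 1 0 2 6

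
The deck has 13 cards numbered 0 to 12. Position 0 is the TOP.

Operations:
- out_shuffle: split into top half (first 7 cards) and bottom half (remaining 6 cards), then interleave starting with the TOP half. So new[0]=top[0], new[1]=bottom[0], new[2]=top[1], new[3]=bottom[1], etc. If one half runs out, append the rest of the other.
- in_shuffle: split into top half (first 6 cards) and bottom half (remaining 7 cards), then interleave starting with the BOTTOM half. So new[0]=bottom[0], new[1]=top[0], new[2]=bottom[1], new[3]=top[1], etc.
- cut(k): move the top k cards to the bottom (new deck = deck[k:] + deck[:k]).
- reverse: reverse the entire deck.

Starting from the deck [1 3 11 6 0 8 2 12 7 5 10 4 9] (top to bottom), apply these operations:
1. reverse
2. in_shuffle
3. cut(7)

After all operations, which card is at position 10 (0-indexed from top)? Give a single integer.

Answer: 0

Derivation:
After op 1 (reverse): [9 4 10 5 7 12 2 8 0 6 11 3 1]
After op 2 (in_shuffle): [2 9 8 4 0 10 6 5 11 7 3 12 1]
After op 3 (cut(7)): [5 11 7 3 12 1 2 9 8 4 0 10 6]
Position 10: card 0.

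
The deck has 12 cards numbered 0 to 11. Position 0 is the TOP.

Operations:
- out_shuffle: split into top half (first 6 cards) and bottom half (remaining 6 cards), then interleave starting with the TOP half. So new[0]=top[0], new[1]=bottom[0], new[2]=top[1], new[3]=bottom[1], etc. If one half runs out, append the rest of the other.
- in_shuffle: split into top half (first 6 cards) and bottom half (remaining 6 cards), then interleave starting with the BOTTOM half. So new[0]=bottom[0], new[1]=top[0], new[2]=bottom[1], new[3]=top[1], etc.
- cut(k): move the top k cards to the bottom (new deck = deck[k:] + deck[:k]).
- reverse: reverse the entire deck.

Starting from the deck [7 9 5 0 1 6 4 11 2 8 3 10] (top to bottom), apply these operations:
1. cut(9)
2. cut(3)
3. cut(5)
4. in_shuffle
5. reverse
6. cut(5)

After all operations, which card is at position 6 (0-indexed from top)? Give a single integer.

Answer: 10

Derivation:
After op 1 (cut(9)): [8 3 10 7 9 5 0 1 6 4 11 2]
After op 2 (cut(3)): [7 9 5 0 1 6 4 11 2 8 3 10]
After op 3 (cut(5)): [6 4 11 2 8 3 10 7 9 5 0 1]
After op 4 (in_shuffle): [10 6 7 4 9 11 5 2 0 8 1 3]
After op 5 (reverse): [3 1 8 0 2 5 11 9 4 7 6 10]
After op 6 (cut(5)): [5 11 9 4 7 6 10 3 1 8 0 2]
Position 6: card 10.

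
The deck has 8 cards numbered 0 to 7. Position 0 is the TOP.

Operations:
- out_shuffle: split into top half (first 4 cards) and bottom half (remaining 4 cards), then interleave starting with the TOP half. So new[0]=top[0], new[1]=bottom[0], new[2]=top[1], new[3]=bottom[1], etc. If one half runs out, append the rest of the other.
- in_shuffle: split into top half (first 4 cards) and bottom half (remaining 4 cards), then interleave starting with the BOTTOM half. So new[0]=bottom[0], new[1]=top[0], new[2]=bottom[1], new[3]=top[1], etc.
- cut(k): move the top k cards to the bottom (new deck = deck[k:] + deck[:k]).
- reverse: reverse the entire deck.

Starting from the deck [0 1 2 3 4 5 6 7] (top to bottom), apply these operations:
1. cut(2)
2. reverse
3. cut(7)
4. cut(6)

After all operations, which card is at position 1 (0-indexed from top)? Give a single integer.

Answer: 3

Derivation:
After op 1 (cut(2)): [2 3 4 5 6 7 0 1]
After op 2 (reverse): [1 0 7 6 5 4 3 2]
After op 3 (cut(7)): [2 1 0 7 6 5 4 3]
After op 4 (cut(6)): [4 3 2 1 0 7 6 5]
Position 1: card 3.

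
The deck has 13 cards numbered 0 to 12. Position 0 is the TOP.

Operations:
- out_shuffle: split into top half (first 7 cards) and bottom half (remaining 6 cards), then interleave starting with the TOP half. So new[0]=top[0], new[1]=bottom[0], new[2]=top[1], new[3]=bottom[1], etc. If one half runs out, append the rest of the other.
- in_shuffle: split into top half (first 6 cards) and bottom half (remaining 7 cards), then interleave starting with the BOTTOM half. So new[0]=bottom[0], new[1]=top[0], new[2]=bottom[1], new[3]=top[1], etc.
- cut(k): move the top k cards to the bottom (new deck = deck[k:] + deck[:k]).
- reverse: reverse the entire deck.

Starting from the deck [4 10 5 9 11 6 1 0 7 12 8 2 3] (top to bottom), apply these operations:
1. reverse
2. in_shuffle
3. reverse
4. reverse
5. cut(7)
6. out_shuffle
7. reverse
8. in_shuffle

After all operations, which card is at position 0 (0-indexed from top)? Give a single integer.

Answer: 10

Derivation:
After op 1 (reverse): [3 2 8 12 7 0 1 6 11 9 5 10 4]
After op 2 (in_shuffle): [1 3 6 2 11 8 9 12 5 7 10 0 4]
After op 3 (reverse): [4 0 10 7 5 12 9 8 11 2 6 3 1]
After op 4 (reverse): [1 3 6 2 11 8 9 12 5 7 10 0 4]
After op 5 (cut(7)): [12 5 7 10 0 4 1 3 6 2 11 8 9]
After op 6 (out_shuffle): [12 3 5 6 7 2 10 11 0 8 4 9 1]
After op 7 (reverse): [1 9 4 8 0 11 10 2 7 6 5 3 12]
After op 8 (in_shuffle): [10 1 2 9 7 4 6 8 5 0 3 11 12]
Position 0: card 10.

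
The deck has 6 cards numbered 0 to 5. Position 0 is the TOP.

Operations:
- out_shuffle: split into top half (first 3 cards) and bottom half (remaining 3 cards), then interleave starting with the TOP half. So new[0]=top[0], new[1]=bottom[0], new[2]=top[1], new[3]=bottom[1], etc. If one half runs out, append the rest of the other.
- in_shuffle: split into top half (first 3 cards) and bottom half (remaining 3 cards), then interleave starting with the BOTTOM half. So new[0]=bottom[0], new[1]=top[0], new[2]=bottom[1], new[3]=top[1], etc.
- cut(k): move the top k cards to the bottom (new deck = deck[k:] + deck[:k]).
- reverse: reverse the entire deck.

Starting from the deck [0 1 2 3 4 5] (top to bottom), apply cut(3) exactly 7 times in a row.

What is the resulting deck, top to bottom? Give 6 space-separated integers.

Answer: 3 4 5 0 1 2

Derivation:
After op 1 (cut(3)): [3 4 5 0 1 2]
After op 2 (cut(3)): [0 1 2 3 4 5]
After op 3 (cut(3)): [3 4 5 0 1 2]
After op 4 (cut(3)): [0 1 2 3 4 5]
After op 5 (cut(3)): [3 4 5 0 1 2]
After op 6 (cut(3)): [0 1 2 3 4 5]
After op 7 (cut(3)): [3 4 5 0 1 2]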